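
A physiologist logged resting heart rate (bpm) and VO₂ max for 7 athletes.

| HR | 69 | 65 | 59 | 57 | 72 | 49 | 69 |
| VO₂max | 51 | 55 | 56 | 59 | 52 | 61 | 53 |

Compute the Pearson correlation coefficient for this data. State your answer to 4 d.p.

-0.9623

n = 7, Σx = 440, Σy = 387, Σx² = 28062, Σy² = 21477, Σxy = 24151
nΣxy − ΣxΣy = 169057 − 170280 = -1223
nΣx² − (Σx)² = 196434 − 193600 = 2834; nΣy² − (Σy)² = 150339 − 149769 = 570
r = -1223 / √(2834 × 570) = -1223 / 1270.9760 ≈ -0.9623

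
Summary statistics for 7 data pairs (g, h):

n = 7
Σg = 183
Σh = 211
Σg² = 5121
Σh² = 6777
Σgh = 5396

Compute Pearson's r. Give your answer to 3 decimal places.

-0.321

r = (nΣgh − ΣgΣh) / √[(nΣg² − (Σg)²)(nΣh² − (Σh)²)]
Numerator: 7×5396 − 183×211 = -841
Denominator: √[(35847 − 33489)(47439 − 44521)] = √[2358 × 2918] = 2623.0982
r = -841 / 2623.0982 ≈ -0.321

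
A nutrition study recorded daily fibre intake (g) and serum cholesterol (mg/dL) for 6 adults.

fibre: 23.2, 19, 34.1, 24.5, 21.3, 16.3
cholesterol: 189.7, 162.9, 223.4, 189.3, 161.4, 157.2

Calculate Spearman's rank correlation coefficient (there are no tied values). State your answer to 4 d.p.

Rank fibre: 4, 2, 6, 5, 3, 1
Rank cholesterol: 5, 3, 6, 4, 2, 1
d = rank(fibre) − rank(cholesterol): -1, -1, 0, 1, 1, 0; Σd² = 4
ρ = 1 − 6Σd² / [n(n²−1)] = 1 − 6×4 / (6×35) = 1 − 24/210 ≈ 0.8857

0.8857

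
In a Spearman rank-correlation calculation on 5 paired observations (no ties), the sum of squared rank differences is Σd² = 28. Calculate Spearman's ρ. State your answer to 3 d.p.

-0.400

ρ = 1 − 6Σd² / [n(n²−1)] = 1 − 6×28 / (5×24)
  = 1 − 168/120 = 1 − 1.4000 ≈ -0.400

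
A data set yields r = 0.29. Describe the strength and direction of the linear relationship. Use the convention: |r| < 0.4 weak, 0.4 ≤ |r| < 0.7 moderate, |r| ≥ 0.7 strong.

weak positive

r = 0.29 > 0 so the relationship is positive.
|r| = 0.29, which falls in the weak range.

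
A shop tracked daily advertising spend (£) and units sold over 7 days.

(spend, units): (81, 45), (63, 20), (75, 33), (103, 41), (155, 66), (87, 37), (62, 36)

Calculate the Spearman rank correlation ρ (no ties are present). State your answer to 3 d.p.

Rank spend: 4, 2, 3, 6, 7, 5, 1
Rank units: 6, 1, 2, 5, 7, 4, 3
d = rank(spend) − rank(units): -2, 1, 1, 1, 0, 1, -2; Σd² = 12
ρ = 1 − 6Σd² / [n(n²−1)] = 1 − 6×12 / (7×48) = 1 − 72/336 ≈ 0.786

0.786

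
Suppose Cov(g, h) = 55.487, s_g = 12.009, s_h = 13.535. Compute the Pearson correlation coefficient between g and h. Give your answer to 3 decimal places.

r = Cov(g,h) / (s_g · s_h) = 55.487 / (12.009 × 13.535)
  = 55.487 / 162.5418 ≈ 0.341

0.341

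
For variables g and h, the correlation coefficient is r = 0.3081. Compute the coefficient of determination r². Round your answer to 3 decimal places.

r² = (0.3081)² = 0.095

0.095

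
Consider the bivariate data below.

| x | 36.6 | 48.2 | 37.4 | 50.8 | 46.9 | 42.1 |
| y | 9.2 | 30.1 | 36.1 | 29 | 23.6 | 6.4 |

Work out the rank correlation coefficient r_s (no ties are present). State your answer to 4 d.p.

Rank x: 1, 5, 2, 6, 4, 3
Rank y: 2, 5, 6, 4, 3, 1
d = rank(x) − rank(y): -1, 0, -4, 2, 1, 2; Σd² = 26
ρ = 1 − 6Σd² / [n(n²−1)] = 1 − 6×26 / (6×35) = 1 − 156/210 ≈ 0.2571

0.2571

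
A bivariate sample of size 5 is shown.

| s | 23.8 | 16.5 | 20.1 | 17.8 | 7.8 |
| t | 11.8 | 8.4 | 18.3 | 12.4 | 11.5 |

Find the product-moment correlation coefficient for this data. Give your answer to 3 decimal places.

n = 5, Σs = 86, Σt = 62.4, Σs² = 1620.38, Σt² = 830.7, Σst = 1097.69
nΣst − ΣsΣt = 5488.45 − 5366.4 = 122.05
nΣs² − (Σs)² = 8101.9 − 7396 = 705.9; nΣt² − (Σt)² = 4153.5 − 3893.76 = 259.74
r = 122.05 / √(705.9 × 259.74) = 122.05 / 428.1944 ≈ 0.285

0.285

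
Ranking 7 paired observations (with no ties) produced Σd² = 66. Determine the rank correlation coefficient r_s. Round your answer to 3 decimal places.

ρ = 1 − 6Σd² / [n(n²−1)] = 1 − 6×66 / (7×48)
  = 1 − 396/336 = 1 − 1.1786 ≈ -0.179

-0.179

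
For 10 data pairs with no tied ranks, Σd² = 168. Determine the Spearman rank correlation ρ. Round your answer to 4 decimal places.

ρ = 1 − 6Σd² / [n(n²−1)] = 1 − 6×168 / (10×99)
  = 1 − 1008/990 = 1 − 1.01818 ≈ -0.0182

-0.0182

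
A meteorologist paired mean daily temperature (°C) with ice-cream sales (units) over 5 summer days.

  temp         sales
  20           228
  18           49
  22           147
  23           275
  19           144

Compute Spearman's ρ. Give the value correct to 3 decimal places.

0.900

Rank temp: 3, 1, 4, 5, 2
Rank sales: 4, 1, 3, 5, 2
d = rank(temp) − rank(sales): -1, 0, 1, 0, 0; Σd² = 2
ρ = 1 − 6Σd² / [n(n²−1)] = 1 − 6×2 / (5×24) = 1 − 12/120 ≈ 0.900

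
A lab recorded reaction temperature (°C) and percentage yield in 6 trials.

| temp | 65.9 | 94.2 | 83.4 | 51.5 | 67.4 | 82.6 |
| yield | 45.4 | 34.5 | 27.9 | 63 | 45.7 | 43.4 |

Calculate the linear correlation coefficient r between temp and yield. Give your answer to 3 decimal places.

-0.868

n = 6, Σx = 445, Σy = 259.9, Σx² = 34189.78, Σy² = 11970.87, Σxy = 18478.14
nΣxy − ΣxΣy = 110868.84 − 115655.5 = -4786.66
nΣx² − (Σx)² = 205138.68 − 198025 = 7113.68; nΣy² − (Σy)² = 71825.22 − 67548.01 = 4277.21
r = -4786.66 / √(7113.68 × 4277.21) = -4786.66 / 5516.0405 ≈ -0.868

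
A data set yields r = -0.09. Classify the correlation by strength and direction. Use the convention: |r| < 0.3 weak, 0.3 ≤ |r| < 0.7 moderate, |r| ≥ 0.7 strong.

weak negative

r = -0.09 < 0 so the relationship is negative.
|r| = 0.09, which falls in the weak range.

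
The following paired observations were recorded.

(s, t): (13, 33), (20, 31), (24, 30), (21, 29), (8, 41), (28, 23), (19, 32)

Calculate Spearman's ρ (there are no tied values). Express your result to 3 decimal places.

Rank s: 2, 4, 6, 5, 1, 7, 3
Rank t: 6, 4, 3, 2, 7, 1, 5
d = rank(s) − rank(t): -4, 0, 3, 3, -6, 6, -2; Σd² = 110
ρ = 1 − 6Σd² / [n(n²−1)] = 1 − 6×110 / (7×48) = 1 − 660/336 ≈ -0.964

-0.964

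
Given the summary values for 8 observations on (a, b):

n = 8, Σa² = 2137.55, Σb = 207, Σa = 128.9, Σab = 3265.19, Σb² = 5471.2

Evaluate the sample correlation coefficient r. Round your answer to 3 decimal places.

-0.839

r = (nΣab − ΣaΣb) / √[(nΣa² − (Σa)²)(nΣb² − (Σb)²)]
Numerator: 8×3265.19 − 128.9×207 = -560.78
Denominator: √[(17100.4 − 16615.21)(43769.6 − 42849)] = √[485.19 × 920.6] = 668.3307
r = -560.78 / 668.3307 ≈ -0.839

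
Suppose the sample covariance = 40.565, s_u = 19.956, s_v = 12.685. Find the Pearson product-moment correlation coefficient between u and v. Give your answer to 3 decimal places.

r = Cov(u,v) / (s_u · s_v) = 40.565 / (19.956 × 12.685)
  = 40.565 / 253.1419 ≈ 0.160

0.160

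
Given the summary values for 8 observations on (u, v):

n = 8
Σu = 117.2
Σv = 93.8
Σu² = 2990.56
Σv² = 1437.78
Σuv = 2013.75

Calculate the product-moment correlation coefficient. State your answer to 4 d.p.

0.9749

r = (nΣuv − ΣuΣv) / √[(nΣu² − (Σu)²)(nΣv² − (Σv)²)]
Numerator: 8×2013.75 − 117.2×93.8 = 5116.64
Denominator: √[(23924.48 − 13735.84)(11502.24 − 8798.44)] = √[10188.64 × 2703.8] = 5248.6231
r = 5116.64 / 5248.6231 ≈ 0.9749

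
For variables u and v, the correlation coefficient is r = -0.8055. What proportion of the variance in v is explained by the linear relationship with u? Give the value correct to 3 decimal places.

r² = (-0.8055)² = 0.649

0.649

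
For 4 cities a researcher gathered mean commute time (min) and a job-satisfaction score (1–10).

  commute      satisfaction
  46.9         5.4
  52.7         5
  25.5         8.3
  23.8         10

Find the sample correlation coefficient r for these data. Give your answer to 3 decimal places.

-0.966

n = 4, Σx = 148.9, Σy = 28.7, Σx² = 6193.59, Σy² = 223.05, Σxy = 966.41
nΣxy − ΣxΣy = 3865.64 − 4273.43 = -407.79
nΣx² − (Σx)² = 24774.36 − 22171.21 = 2603.15; nΣy² − (Σy)² = 892.2 − 823.69 = 68.51
r = -407.79 / √(2603.15 × 68.51) = -407.79 / 422.3053 ≈ -0.966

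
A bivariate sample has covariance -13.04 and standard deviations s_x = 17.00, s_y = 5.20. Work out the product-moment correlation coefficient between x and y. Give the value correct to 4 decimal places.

r = Cov(x,y) / (s_x · s_y) = -13.04 / (17.00 × 5.20)
  = -13.04 / 88.4000 ≈ -0.1475

-0.1475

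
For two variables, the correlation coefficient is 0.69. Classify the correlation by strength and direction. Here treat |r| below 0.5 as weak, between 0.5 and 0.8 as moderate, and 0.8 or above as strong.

moderate positive

r = 0.69 > 0 so the relationship is positive.
|r| = 0.69, which falls in the moderate range.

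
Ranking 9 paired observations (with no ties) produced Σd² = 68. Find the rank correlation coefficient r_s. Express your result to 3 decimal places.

ρ = 1 − 6Σd² / [n(n²−1)] = 1 − 6×68 / (9×80)
  = 1 − 408/720 = 1 − 0.5667 ≈ 0.433

0.433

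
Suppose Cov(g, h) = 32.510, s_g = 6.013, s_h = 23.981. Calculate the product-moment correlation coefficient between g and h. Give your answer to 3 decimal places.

0.225

r = Cov(g,h) / (s_g · s_h) = 32.510 / (6.013 × 23.981)
  = 32.510 / 144.1978 ≈ 0.225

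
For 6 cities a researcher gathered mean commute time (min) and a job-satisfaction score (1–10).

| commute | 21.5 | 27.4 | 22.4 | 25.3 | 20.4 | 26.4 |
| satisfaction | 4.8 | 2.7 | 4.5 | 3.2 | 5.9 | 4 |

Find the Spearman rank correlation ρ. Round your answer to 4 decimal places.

-0.9429

Rank commute: 2, 6, 3, 4, 1, 5
Rank satisfaction: 5, 1, 4, 2, 6, 3
d = rank(commute) − rank(satisfaction): -3, 5, -1, 2, -5, 2; Σd² = 68
ρ = 1 − 6Σd² / [n(n²−1)] = 1 − 6×68 / (6×35) = 1 − 408/210 ≈ -0.9429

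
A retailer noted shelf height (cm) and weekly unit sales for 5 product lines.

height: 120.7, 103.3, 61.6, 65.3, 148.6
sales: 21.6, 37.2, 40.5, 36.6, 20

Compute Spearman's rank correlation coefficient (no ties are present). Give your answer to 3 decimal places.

Rank height: 4, 3, 1, 2, 5
Rank sales: 2, 4, 5, 3, 1
d = rank(height) − rank(sales): 2, -1, -4, -1, 4; Σd² = 38
ρ = 1 − 6Σd² / [n(n²−1)] = 1 − 6×38 / (5×24) = 1 − 228/120 ≈ -0.900

-0.900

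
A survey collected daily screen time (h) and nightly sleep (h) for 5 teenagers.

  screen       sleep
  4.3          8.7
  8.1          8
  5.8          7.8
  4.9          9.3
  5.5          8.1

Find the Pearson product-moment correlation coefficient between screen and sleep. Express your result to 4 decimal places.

n = 5, Σx = 28.6, Σy = 41.9, Σx² = 172, Σy² = 352.63, Σxy = 237.57
nΣxy − ΣxΣy = 1187.85 − 1198.34 = -10.49
nΣx² − (Σx)² = 860 − 817.96 = 42.04; nΣy² − (Σy)² = 1763.15 − 1755.61 = 7.54
r = -10.49 / √(42.04 × 7.54) = -10.49 / 17.8040 ≈ -0.5892

-0.5892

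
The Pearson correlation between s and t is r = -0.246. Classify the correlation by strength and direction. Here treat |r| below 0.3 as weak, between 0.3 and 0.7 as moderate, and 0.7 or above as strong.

weak negative

r = -0.246 < 0 so the relationship is negative.
|r| = 0.246, which falls in the weak range.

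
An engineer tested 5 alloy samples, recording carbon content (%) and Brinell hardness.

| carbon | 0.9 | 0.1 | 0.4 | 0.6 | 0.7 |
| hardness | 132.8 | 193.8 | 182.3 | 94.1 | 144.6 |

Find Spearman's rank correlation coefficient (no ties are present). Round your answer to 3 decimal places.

-0.700

Rank carbon: 5, 1, 2, 3, 4
Rank hardness: 2, 5, 4, 1, 3
d = rank(carbon) − rank(hardness): 3, -4, -2, 2, 1; Σd² = 34
ρ = 1 − 6Σd² / [n(n²−1)] = 1 − 6×34 / (5×24) = 1 − 204/120 ≈ -0.700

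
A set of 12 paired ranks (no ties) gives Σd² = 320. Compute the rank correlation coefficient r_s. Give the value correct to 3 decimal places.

-0.119

ρ = 1 − 6Σd² / [n(n²−1)] = 1 − 6×320 / (12×143)
  = 1 − 1920/1716 = 1 − 1.1189 ≈ -0.119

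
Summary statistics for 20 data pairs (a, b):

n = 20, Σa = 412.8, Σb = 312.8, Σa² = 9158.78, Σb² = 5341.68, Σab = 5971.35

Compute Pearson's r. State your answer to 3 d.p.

r = (nΣab − ΣaΣb) / √[(nΣa² − (Σa)²)(nΣb² − (Σb)²)]
Numerator: 20×5971.35 − 412.8×312.8 = -9696.84
Denominator: √[(183175.6 − 170403.84)(106833.6 − 97843.84)] = √[12771.76 × 8989.76] = 10715.1788
r = -9696.84 / 10715.1788 ≈ -0.905

-0.905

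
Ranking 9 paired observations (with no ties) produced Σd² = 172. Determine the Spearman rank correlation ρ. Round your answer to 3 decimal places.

-0.433

ρ = 1 − 6Σd² / [n(n²−1)] = 1 − 6×172 / (9×80)
  = 1 − 1032/720 = 1 − 1.4333 ≈ -0.433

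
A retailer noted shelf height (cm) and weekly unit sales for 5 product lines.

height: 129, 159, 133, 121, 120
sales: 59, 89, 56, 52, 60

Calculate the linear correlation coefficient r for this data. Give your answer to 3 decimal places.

0.924

n = 5, Σx = 662, Σy = 316, Σx² = 88652, Σy² = 20842, Σxy = 42702
nΣxy − ΣxΣy = 213510 − 209192 = 4318
nΣx² − (Σx)² = 443260 − 438244 = 5016; nΣy² − (Σy)² = 104210 − 99856 = 4354
r = 4318 / √(5016 × 4354) = 4318 / 4673.2926 ≈ 0.924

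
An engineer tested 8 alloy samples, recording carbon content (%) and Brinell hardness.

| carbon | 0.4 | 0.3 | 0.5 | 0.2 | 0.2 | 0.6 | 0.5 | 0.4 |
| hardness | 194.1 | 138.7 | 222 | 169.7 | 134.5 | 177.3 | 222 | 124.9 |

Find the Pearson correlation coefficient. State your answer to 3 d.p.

0.575

n = 8, Σx = 3.1, Σy = 1383.2, Σx² = 1.35, Σy² = 249404.14, Σxy = 558.43
nΣxy − ΣxΣy = 4467.44 − 4287.92 = 179.52
nΣx² − (Σx)² = 10.8 − 9.61 = 1.19; nΣy² − (Σy)² = 1995233.12 − 1913242.24 = 81990.88
r = 179.52 / √(1.19 × 81990.88) = 179.52 / 312.3606 ≈ 0.575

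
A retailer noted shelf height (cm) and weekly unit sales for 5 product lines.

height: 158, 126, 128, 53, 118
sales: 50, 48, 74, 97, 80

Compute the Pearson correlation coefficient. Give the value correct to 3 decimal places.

-0.837

n = 5, Σx = 583, Σy = 349, Σx² = 73957, Σy² = 26089, Σxy = 38001
nΣxy − ΣxΣy = 190005 − 203467 = -13462
nΣx² − (Σx)² = 369785 − 339889 = 29896; nΣy² − (Σy)² = 130445 − 121801 = 8644
r = -13462 / √(29896 × 8644) = -13462 / 16075.4790 ≈ -0.837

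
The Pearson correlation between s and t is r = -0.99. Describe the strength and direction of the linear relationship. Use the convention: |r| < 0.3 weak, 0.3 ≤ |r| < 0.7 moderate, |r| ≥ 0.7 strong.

strong negative

r = -0.99 < 0 so the relationship is negative.
|r| = 0.99, which falls in the strong range.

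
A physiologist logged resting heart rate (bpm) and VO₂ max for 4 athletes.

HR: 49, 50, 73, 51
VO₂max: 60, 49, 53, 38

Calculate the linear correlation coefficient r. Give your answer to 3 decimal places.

n = 4, Σx = 223, Σy = 200, Σx² = 12831, Σy² = 10254, Σxy = 11197
nΣxy − ΣxΣy = 44788 − 44600 = 188
nΣx² − (Σx)² = 51324 − 49729 = 1595; nΣy² − (Σy)² = 41016 − 40000 = 1016
r = 188 / √(1595 × 1016) = 188 / 1272.9965 ≈ 0.148

0.148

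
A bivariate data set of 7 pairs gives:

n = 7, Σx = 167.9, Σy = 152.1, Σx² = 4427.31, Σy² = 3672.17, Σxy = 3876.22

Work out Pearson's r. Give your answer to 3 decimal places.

r = (nΣxy − ΣxΣy) / √[(nΣx² − (Σx)²)(nΣy² − (Σy)²)]
Numerator: 7×3876.22 − 167.9×152.1 = 1595.95
Denominator: √[(30991.17 − 28190.41)(25705.19 − 23134.41)] = √[2800.76 × 2570.78] = 2683.3072
r = 1595.95 / 2683.3072 ≈ 0.595

0.595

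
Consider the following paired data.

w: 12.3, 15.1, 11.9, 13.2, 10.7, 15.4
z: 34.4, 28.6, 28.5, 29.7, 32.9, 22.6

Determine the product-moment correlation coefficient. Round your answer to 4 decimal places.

-0.7474

n = 6, Σw = 78.6, Σz = 176.7, Σw² = 1046.8, Σz² = 5288.83, Σwz = 2286.24
nΣwz − ΣwΣz = 13717.44 − 13888.62 = -171.18
nΣw² − (Σw)² = 6280.8 − 6177.96 = 102.84; nΣz² − (Σz)² = 31732.98 − 31222.89 = 510.09
r = -171.18 / √(102.84 × 510.09) = -171.18 / 229.0364 ≈ -0.7474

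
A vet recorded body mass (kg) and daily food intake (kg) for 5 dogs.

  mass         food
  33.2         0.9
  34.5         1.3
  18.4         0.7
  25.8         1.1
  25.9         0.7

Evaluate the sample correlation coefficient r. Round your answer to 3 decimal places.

0.675

n = 5, Σx = 137.8, Σy = 4.7, Σx² = 3967.5, Σy² = 4.69, Σxy = 134.12
nΣxy − ΣxΣy = 670.6 − 647.66 = 22.94
nΣx² − (Σx)² = 19837.5 − 18988.84 = 848.66; nΣy² − (Σy)² = 23.45 − 22.09 = 1.36
r = 22.94 / √(848.66 × 1.36) = 22.94 / 33.9732 ≈ 0.675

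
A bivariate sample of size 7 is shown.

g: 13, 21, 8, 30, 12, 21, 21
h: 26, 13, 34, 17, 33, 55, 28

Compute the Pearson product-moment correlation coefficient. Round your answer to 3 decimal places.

-0.288

n = 7, Σg = 126, Σh = 206, Σg² = 2600, Σh² = 7188, Σgh = 3532
nΣgh − ΣgΣh = 24724 − 25956 = -1232
nΣg² − (Σg)² = 18200 − 15876 = 2324; nΣh² − (Σh)² = 50316 − 42436 = 7880
r = -1232 / √(2324 × 7880) = -1232 / 4279.3831 ≈ -0.288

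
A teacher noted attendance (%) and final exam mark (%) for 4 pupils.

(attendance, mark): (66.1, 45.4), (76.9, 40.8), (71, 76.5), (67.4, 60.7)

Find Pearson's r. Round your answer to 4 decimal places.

-0.2346

n = 4, Σx = 281.4, Σy = 223.4, Σx² = 19866.58, Σy² = 13262.54, Σxy = 15661.14
nΣxy − ΣxΣy = 62644.56 − 62864.76 = -220.2
nΣx² − (Σx)² = 79466.32 − 79185.96 = 280.36; nΣy² − (Σy)² = 53050.16 − 49907.56 = 3142.6
r = -220.2 / √(280.36 × 3142.6) = -220.2 / 938.6476 ≈ -0.2346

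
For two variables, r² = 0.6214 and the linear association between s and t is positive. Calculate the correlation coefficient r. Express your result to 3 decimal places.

0.788

|r| = √0.6214 = 0.788
The association is positive, so r = 0.788.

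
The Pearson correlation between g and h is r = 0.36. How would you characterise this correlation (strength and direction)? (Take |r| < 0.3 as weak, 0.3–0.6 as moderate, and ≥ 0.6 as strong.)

moderate positive

r = 0.36 > 0 so the relationship is positive.
|r| = 0.36, which falls in the moderate range.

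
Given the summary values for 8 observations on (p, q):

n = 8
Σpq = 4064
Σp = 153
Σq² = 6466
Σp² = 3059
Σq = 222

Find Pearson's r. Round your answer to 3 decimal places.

-0.902

r = (nΣpq − ΣpΣq) / √[(nΣp² − (Σp)²)(nΣq² − (Σq)²)]
Numerator: 8×4064 − 153×222 = -1454
Denominator: √[(24472 − 23409)(51728 − 49284)] = √[1063 × 2444] = 1611.8226
r = -1454 / 1611.8226 ≈ -0.902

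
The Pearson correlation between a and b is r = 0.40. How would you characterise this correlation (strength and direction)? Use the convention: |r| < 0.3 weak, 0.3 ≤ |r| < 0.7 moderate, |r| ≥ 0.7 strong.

r = 0.40 > 0 so the relationship is positive.
|r| = 0.40, which falls in the moderate range.

moderate positive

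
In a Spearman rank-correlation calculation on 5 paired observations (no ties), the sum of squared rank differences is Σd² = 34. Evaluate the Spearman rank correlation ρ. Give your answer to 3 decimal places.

-0.700

ρ = 1 − 6Σd² / [n(n²−1)] = 1 − 6×34 / (5×24)
  = 1 − 204/120 = 1 − 1.7000 ≈ -0.700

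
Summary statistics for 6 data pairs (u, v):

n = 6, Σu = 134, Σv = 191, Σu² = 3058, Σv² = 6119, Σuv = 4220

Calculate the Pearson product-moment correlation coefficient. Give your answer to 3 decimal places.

-0.907

r = (nΣuv − ΣuΣv) / √[(nΣu² − (Σu)²)(nΣv² − (Σv)²)]
Numerator: 6×4220 − 134×191 = -274
Denominator: √[(18348 − 17956)(36714 − 36481)] = √[392 × 233] = 302.2185
r = -274 / 302.2185 ≈ -0.907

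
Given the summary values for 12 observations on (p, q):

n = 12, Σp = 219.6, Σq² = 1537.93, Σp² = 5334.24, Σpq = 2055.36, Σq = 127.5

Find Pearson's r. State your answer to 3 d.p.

r = (nΣpq − ΣpΣq) / √[(nΣp² − (Σp)²)(nΣq² − (Σq)²)]
Numerator: 12×2055.36 − 219.6×127.5 = -3334.68
Denominator: √[(64010.88 − 48224.16)(18455.16 − 16256.25)] = √[15786.72 × 2198.91] = 5891.8228
r = -3334.68 / 5891.8228 ≈ -0.566

-0.566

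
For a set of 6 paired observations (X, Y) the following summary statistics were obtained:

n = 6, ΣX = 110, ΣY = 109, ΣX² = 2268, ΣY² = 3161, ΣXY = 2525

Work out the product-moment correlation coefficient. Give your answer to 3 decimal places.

r = (nΣXY − ΣXΣY) / √[(nΣX² − (ΣX)²)(nΣY² − (ΣY)²)]
Numerator: 6×2525 − 110×109 = 3160
Denominator: √[(13608 − 12100)(18966 − 11881)] = √[1508 × 7085] = 3268.6664
r = 3160 / 3268.6664 ≈ 0.967

0.967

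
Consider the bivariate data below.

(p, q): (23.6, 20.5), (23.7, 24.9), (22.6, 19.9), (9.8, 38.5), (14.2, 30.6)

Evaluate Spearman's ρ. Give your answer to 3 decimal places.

-0.600

Rank p: 4, 5, 3, 1, 2
Rank q: 2, 3, 1, 5, 4
d = rank(p) − rank(q): 2, 2, 2, -4, -2; Σd² = 32
ρ = 1 − 6Σd² / [n(n²−1)] = 1 − 6×32 / (5×24) = 1 − 192/120 ≈ -0.600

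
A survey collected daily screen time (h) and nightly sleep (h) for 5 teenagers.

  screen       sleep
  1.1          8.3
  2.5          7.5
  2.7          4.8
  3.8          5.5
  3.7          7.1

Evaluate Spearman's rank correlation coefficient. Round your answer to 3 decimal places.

Rank screen: 1, 2, 3, 5, 4
Rank sleep: 5, 4, 1, 2, 3
d = rank(screen) − rank(sleep): -4, -2, 2, 3, 1; Σd² = 34
ρ = 1 − 6Σd² / [n(n²−1)] = 1 − 6×34 / (5×24) = 1 − 204/120 ≈ -0.700

-0.700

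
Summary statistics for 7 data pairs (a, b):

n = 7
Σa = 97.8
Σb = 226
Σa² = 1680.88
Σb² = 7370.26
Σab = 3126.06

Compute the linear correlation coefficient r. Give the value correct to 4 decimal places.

-0.2068

r = (nΣab − ΣaΣb) / √[(nΣa² − (Σa)²)(nΣb² − (Σb)²)]
Numerator: 7×3126.06 − 97.8×226 = -220.38
Denominator: √[(11766.16 − 9564.84)(51591.82 − 51076)] = √[2201.32 × 515.82] = 1065.5913
r = -220.38 / 1065.5913 ≈ -0.2068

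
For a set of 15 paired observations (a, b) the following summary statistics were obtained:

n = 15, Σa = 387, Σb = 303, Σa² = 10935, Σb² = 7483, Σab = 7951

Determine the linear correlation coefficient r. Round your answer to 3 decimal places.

0.117

r = (nΣab − ΣaΣb) / √[(nΣa² − (Σa)²)(nΣb² − (Σb)²)]
Numerator: 15×7951 − 387×303 = 2004
Denominator: √[(164025 − 149769)(112245 − 91809)] = √[14256 × 20436] = 17068.5564
r = 2004 / 17068.5564 ≈ 0.117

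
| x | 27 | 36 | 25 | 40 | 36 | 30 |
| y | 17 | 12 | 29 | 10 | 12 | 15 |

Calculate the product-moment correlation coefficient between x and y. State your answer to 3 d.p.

-0.854

n = 6, Σx = 194, Σy = 95, Σx² = 6446, Σy² = 1743, Σxy = 2898
nΣxy − ΣxΣy = 17388 − 18430 = -1042
nΣx² − (Σx)² = 38676 − 37636 = 1040; nΣy² − (Σy)² = 10458 − 9025 = 1433
r = -1042 / √(1040 × 1433) = -1042 / 1220.7866 ≈ -0.854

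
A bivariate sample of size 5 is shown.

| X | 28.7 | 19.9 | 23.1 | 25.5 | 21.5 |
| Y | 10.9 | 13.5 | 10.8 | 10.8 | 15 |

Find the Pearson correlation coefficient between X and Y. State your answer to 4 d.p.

-0.7161

n = 5, ΣX = 118.7, ΣY = 61, ΣX² = 2865.81, ΣY² = 759.34, ΣXY = 1428.86
nΣXY − ΣXΣY = 7144.3 − 7240.7 = -96.4
nΣX² − (ΣX)² = 14329.05 − 14089.69 = 239.36; nΣY² − (ΣY)² = 3796.7 − 3721 = 75.7
r = -96.4 / √(239.36 × 75.7) = -96.4 / 134.6089 ≈ -0.7161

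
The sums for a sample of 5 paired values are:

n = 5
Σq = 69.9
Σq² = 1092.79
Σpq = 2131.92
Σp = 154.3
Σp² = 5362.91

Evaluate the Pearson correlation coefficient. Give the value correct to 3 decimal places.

-0.096

r = (nΣpq − ΣpΣq) / √[(nΣp² − (Σp)²)(nΣq² − (Σq)²)]
Numerator: 5×2131.92 − 154.3×69.9 = -125.97
Denominator: √[(26814.55 − 23808.49)(5463.95 − 4886.01)] = √[3006.06 × 577.94] = 1318.0752
r = -125.97 / 1318.0752 ≈ -0.096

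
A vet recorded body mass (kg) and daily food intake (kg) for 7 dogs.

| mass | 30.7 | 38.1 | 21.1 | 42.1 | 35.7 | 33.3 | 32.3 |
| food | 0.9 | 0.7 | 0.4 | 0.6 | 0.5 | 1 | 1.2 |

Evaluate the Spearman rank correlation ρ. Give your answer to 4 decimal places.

-0.0357

Rank mass: 2, 6, 1, 7, 5, 4, 3
Rank food: 5, 4, 1, 3, 2, 6, 7
d = rank(mass) − rank(food): -3, 2, 0, 4, 3, -2, -4; Σd² = 58
ρ = 1 − 6Σd² / [n(n²−1)] = 1 − 6×58 / (7×48) = 1 − 348/336 ≈ -0.0357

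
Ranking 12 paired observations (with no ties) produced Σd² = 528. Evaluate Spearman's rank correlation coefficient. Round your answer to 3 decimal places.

ρ = 1 − 6Σd² / [n(n²−1)] = 1 − 6×528 / (12×143)
  = 1 − 3168/1716 = 1 − 1.8462 ≈ -0.846

-0.846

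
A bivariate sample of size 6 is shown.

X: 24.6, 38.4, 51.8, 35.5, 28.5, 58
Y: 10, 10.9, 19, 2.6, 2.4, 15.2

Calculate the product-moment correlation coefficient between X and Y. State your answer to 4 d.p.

n = 6, ΣX = 236.8, ΣY = 60.1, ΣX² = 10199.46, ΣY² = 823.37, ΣXY = 2691.06
nΣXY − ΣXΣY = 16146.36 − 14231.68 = 1914.68
nΣX² − (ΣX)² = 61196.76 − 56074.24 = 5122.52; nΣY² − (ΣY)² = 4940.22 − 3612.01 = 1328.21
r = 1914.68 / √(5122.52 × 1328.21) = 1914.68 / 2608.4061 ≈ 0.7340

0.7340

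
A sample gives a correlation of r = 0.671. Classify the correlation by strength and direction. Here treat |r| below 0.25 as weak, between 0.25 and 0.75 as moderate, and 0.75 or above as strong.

moderate positive

r = 0.671 > 0 so the relationship is positive.
|r| = 0.671, which falls in the moderate range.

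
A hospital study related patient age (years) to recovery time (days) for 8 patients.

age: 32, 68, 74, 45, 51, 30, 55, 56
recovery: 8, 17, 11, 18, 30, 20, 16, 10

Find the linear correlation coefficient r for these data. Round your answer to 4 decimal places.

n = 8, Σx = 411, Σy = 130, Σx² = 22811, Σy² = 2454, Σxy = 6606
nΣxy − ΣxΣy = 52848 − 53430 = -582
nΣx² − (Σx)² = 182488 − 168921 = 13567; nΣy² − (Σy)² = 19632 − 16900 = 2732
r = -582 / √(13567 × 2732) = -582 / 6088.1068 ≈ -0.0956

-0.0956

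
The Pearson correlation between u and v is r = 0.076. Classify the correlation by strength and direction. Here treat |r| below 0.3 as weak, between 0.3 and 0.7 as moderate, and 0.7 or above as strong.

r = 0.076 > 0 so the relationship is positive.
|r| = 0.076, which falls in the weak range.

weak positive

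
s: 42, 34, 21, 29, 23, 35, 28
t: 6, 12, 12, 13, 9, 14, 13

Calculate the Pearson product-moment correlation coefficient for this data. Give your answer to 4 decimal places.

-0.3459

n = 7, Σs = 212, Σt = 79, Σs² = 6740, Σt² = 939, Σst = 2350
nΣst − ΣsΣt = 16450 − 16748 = -298
nΣs² − (Σs)² = 47180 − 44944 = 2236; nΣt² − (Σt)² = 6573 − 6241 = 332
r = -298 / √(2236 × 332) = -298 / 861.5985 ≈ -0.3459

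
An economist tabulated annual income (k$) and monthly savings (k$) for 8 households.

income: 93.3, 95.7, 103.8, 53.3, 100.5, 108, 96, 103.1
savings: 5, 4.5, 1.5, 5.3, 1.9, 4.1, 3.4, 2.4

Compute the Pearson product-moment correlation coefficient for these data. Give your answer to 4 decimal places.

n = 8, Σx = 753.7, Σy = 28.1, Σx² = 73088.57, Σy² = 113.33, Σxy = 2542.93
nΣxy − ΣxΣy = 20343.44 − 21178.97 = -835.53
nΣx² − (Σx)² = 584708.56 − 568063.69 = 16644.87; nΣy² − (Σy)² = 906.64 − 789.61 = 117.03
r = -835.53 / √(16644.87 × 117.03) = -835.53 / 1395.6895 ≈ -0.5987

-0.5987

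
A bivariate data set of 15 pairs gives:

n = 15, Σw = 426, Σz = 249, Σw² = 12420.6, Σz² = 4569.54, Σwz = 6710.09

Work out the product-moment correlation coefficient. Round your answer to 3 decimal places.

-0.964

r = (nΣwz − ΣwΣz) / √[(nΣw² − (Σw)²)(nΣz² − (Σz)²)]
Numerator: 15×6710.09 − 426×249 = -5422.65
Denominator: √[(186309 − 181476)(68543.1 − 62001)] = √[4833 × 6542.1] = 5622.9858
r = -5422.65 / 5622.9858 ≈ -0.964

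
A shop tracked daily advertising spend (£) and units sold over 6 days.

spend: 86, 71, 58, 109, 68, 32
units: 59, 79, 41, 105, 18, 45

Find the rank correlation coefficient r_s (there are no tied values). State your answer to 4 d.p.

Rank spend: 5, 4, 2, 6, 3, 1
Rank units: 4, 5, 2, 6, 1, 3
d = rank(spend) − rank(units): 1, -1, 0, 0, 2, -2; Σd² = 10
ρ = 1 − 6Σd² / [n(n²−1)] = 1 − 6×10 / (6×35) = 1 − 60/210 ≈ 0.7143

0.7143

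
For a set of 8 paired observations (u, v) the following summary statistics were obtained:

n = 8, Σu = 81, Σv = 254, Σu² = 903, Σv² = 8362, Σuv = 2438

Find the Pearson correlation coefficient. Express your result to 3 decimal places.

r = (nΣuv − ΣuΣv) / √[(nΣu² − (Σu)²)(nΣv² − (Σv)²)]
Numerator: 8×2438 − 81×254 = -1070
Denominator: √[(7224 − 6561)(66896 − 64516)] = √[663 × 2380] = 1256.1608
r = -1070 / 1256.1608 ≈ -0.852

-0.852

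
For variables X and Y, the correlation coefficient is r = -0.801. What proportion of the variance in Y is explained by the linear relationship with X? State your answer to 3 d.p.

0.642

r² = (-0.801)² = 0.642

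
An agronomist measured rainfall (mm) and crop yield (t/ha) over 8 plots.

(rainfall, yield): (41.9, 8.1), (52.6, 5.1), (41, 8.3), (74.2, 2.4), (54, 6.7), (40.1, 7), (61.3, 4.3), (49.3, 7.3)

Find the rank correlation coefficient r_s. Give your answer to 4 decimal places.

-0.8333

Rank rainfall: 3, 5, 2, 8, 6, 1, 7, 4
Rank yield: 7, 3, 8, 1, 4, 5, 2, 6
d = rank(rainfall) − rank(yield): -4, 2, -6, 7, 2, -4, 5, -2; Σd² = 154
ρ = 1 − 6Σd² / [n(n²−1)] = 1 − 6×154 / (8×63) = 1 − 924/504 ≈ -0.8333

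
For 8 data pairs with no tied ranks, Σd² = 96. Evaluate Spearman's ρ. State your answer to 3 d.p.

-0.143

ρ = 1 − 6Σd² / [n(n²−1)] = 1 − 6×96 / (8×63)
  = 1 − 576/504 = 1 − 1.1429 ≈ -0.143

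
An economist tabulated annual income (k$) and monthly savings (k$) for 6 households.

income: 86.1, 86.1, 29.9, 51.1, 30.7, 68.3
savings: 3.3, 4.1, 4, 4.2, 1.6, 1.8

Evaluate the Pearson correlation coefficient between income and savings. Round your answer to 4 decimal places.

n = 6, Σx = 352.2, Σy = 19, Σx² = 23939.02, Σy² = 67.14, Σxy = 1143.42
nΣxy − ΣxΣy = 6860.52 − 6691.8 = 168.72
nΣx² − (Σx)² = 143634.12 − 124044.84 = 19589.28; nΣy² − (Σy)² = 402.84 − 361 = 41.84
r = 168.72 / √(19589.28 × 41.84) = 168.72 / 905.3262 ≈ 0.1864

0.1864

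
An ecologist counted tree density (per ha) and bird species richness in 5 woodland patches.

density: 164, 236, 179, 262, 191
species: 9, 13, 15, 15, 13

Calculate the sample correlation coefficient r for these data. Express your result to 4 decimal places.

0.5614

n = 5, Σx = 1032, Σy = 65, Σx² = 219758, Σy² = 869, Σxy = 13642
nΣxy − ΣxΣy = 68210 − 67080 = 1130
nΣx² − (Σx)² = 1098790 − 1065024 = 33766; nΣy² − (Σy)² = 4345 − 4225 = 120
r = 1130 / √(33766 × 120) = 1130 / 2012.9382 ≈ 0.5614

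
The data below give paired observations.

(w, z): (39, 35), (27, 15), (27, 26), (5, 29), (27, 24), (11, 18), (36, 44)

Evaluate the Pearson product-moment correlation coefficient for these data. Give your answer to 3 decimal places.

n = 7, Σw = 172, Σz = 191, Σw² = 5150, Σz² = 5803, Σwz = 5047
nΣwz − ΣwΣz = 35329 − 32852 = 2477
nΣw² − (Σw)² = 36050 − 29584 = 6466; nΣz² − (Σz)² = 40621 − 36481 = 4140
r = 2477 / √(6466 × 4140) = 2477 / 5173.8999 ≈ 0.479

0.479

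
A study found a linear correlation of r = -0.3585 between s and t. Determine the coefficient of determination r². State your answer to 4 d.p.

r² = (-0.3585)² = 0.1285

0.1285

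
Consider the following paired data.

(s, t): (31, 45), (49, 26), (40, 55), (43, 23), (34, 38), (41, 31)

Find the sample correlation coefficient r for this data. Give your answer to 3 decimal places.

n = 6, Σs = 238, Σt = 218, Σs² = 9648, Σt² = 8660, Σst = 8421
nΣst − ΣsΣt = 50526 − 51884 = -1358
nΣs² − (Σs)² = 57888 − 56644 = 1244; nΣt² − (Σt)² = 51960 − 47524 = 4436
r = -1358 / √(1244 × 4436) = -1358 / 2349.1241 ≈ -0.578

-0.578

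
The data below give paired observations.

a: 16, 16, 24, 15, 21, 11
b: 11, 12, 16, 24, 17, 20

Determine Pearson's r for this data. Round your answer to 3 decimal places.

-0.245

n = 6, Σa = 103, Σb = 100, Σa² = 1875, Σb² = 1786, Σab = 1689
nΣab − ΣaΣb = 10134 − 10300 = -166
nΣa² − (Σa)² = 11250 − 10609 = 641; nΣb² − (Σb)² = 10716 − 10000 = 716
r = -166 / √(641 × 716) = -166 / 677.4629 ≈ -0.245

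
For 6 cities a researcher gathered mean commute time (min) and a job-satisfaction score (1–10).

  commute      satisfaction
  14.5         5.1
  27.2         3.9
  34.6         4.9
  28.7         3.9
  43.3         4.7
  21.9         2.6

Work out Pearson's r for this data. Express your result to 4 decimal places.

n = 6, Σx = 170.2, Σy = 25.1, Σx² = 5325.44, Σy² = 109.29, Σxy = 721.95
nΣxy − ΣxΣy = 4331.7 − 4272.02 = 59.68
nΣx² − (Σx)² = 31952.64 − 28968.04 = 2984.6; nΣy² − (Σy)² = 655.74 − 630.01 = 25.73
r = 59.68 / √(2984.6 × 25.73) = 59.68 / 277.1169 ≈ 0.2154

0.2154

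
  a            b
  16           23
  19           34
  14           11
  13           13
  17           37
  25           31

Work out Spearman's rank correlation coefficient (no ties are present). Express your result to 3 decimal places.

0.714

Rank a: 3, 5, 2, 1, 4, 6
Rank b: 3, 5, 1, 2, 6, 4
d = rank(a) − rank(b): 0, 0, 1, -1, -2, 2; Σd² = 10
ρ = 1 − 6Σd² / [n(n²−1)] = 1 − 6×10 / (6×35) = 1 − 60/210 ≈ 0.714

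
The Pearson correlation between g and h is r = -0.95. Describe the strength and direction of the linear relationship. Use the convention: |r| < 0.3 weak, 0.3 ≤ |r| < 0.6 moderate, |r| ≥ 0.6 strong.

strong negative

r = -0.95 < 0 so the relationship is negative.
|r| = 0.95, which falls in the strong range.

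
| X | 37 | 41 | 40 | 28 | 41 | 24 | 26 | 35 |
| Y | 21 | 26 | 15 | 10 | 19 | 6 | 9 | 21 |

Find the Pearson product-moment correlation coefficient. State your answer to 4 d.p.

0.8623

n = 8, ΣX = 272, ΣY = 127, ΣX² = 9592, ΣY² = 2361, ΣXY = 4615
nΣXY − ΣXΣY = 36920 − 34544 = 2376
nΣX² − (ΣX)² = 76736 − 73984 = 2752; nΣY² − (ΣY)² = 18888 − 16129 = 2759
r = 2376 / √(2752 × 2759) = 2376 / 2755.4978 ≈ 0.8623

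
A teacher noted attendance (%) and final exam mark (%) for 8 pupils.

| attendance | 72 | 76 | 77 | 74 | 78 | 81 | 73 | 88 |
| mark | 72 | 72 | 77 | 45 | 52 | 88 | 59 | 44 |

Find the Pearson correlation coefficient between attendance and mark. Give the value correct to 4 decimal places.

-0.1820

n = 8, Σx = 619, Σy = 509, Σx² = 48083, Σy² = 34187, Σxy = 39278
nΣxy − ΣxΣy = 314224 − 315071 = -847
nΣx² − (Σx)² = 384664 − 383161 = 1503; nΣy² − (Σy)² = 273496 − 259081 = 14415
r = -847 / √(1503 × 14415) = -847 / 4654.6477 ≈ -0.1820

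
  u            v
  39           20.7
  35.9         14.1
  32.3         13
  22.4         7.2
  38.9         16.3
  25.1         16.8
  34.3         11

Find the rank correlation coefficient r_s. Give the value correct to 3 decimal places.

0.607

Rank u: 7, 5, 3, 1, 6, 2, 4
Rank v: 7, 4, 3, 1, 5, 6, 2
d = rank(u) − rank(v): 0, 1, 0, 0, 1, -4, 2; Σd² = 22
ρ = 1 − 6Σd² / [n(n²−1)] = 1 − 6×22 / (7×48) = 1 − 132/336 ≈ 0.607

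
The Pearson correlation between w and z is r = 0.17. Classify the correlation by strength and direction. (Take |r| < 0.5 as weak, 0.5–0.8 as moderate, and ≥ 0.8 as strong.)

weak positive

r = 0.17 > 0 so the relationship is positive.
|r| = 0.17, which falls in the weak range.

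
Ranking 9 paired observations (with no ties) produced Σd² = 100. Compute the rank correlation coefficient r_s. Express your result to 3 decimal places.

0.167

ρ = 1 − 6Σd² / [n(n²−1)] = 1 − 6×100 / (9×80)
  = 1 − 600/720 = 1 − 0.8333 ≈ 0.167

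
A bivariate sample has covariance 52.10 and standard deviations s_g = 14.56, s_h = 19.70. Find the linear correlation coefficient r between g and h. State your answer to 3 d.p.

0.182

r = Cov(g,h) / (s_g · s_h) = 52.10 / (14.56 × 19.70)
  = 52.10 / 286.8320 ≈ 0.182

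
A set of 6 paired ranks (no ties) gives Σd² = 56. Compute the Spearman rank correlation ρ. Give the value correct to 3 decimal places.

ρ = 1 − 6Σd² / [n(n²−1)] = 1 − 6×56 / (6×35)
  = 1 − 336/210 = 1 − 1.6000 ≈ -0.600

-0.600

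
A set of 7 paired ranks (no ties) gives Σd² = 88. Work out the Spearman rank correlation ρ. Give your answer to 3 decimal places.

-0.571

ρ = 1 − 6Σd² / [n(n²−1)] = 1 − 6×88 / (7×48)
  = 1 − 528/336 = 1 − 1.5714 ≈ -0.571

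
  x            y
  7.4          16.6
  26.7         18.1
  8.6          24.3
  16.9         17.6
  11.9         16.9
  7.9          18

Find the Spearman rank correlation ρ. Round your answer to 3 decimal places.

0.371

Rank x: 1, 6, 3, 5, 4, 2
Rank y: 1, 5, 6, 3, 2, 4
d = rank(x) − rank(y): 0, 1, -3, 2, 2, -2; Σd² = 22
ρ = 1 − 6Σd² / [n(n²−1)] = 1 − 6×22 / (6×35) = 1 − 132/210 ≈ 0.371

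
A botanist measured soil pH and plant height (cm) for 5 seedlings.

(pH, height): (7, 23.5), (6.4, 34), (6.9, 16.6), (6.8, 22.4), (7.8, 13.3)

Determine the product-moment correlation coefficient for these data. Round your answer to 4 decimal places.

n = 5, Σx = 34.9, Σy = 109.8, Σx² = 244.65, Σy² = 2662.46, Σxy = 752.7
nΣxy − ΣxΣy = 3763.5 − 3832.02 = -68.52
nΣx² − (Σx)² = 1223.25 − 1218.01 = 5.24; nΣy² − (Σy)² = 13312.3 − 12056.04 = 1256.26
r = -68.52 / √(5.24 × 1256.26) = -68.52 / 81.1345 ≈ -0.8445

-0.8445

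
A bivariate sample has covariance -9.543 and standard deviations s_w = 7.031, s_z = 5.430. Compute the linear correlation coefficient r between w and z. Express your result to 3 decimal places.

r = Cov(w,z) / (s_w · s_z) = -9.543 / (7.031 × 5.430)
  = -9.543 / 38.1783 ≈ -0.250

-0.250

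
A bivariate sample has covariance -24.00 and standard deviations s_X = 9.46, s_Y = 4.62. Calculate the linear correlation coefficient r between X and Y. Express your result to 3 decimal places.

-0.549

r = Cov(X,Y) / (s_X · s_Y) = -24.00 / (9.46 × 4.62)
  = -24.00 / 43.7052 ≈ -0.549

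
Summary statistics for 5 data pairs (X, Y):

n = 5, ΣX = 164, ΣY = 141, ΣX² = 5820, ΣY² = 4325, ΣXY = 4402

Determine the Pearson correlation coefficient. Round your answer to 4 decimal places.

-0.5682

r = (nΣXY − ΣXΣY) / √[(nΣX² − (ΣX)²)(nΣY² − (ΣY)²)]
Numerator: 5×4402 − 164×141 = -1114
Denominator: √[(29100 − 26896)(21625 − 19881)] = √[2204 × 1744] = 1960.5550
r = -1114 / 1960.5550 ≈ -0.5682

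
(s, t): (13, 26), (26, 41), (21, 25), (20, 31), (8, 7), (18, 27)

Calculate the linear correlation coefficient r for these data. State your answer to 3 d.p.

0.903

n = 6, Σs = 106, Σt = 157, Σs² = 2074, Σt² = 4721, Σst = 3091
nΣst − ΣsΣt = 18546 − 16642 = 1904
nΣs² − (Σs)² = 12444 − 11236 = 1208; nΣt² − (Σt)² = 28326 − 24649 = 3677
r = 1904 / √(1208 × 3677) = 1904 / 2107.5616 ≈ 0.903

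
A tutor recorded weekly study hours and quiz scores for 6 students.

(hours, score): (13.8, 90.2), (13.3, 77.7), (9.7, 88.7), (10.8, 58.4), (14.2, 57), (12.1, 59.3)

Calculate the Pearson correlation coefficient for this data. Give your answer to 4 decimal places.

-0.1149

n = 6, Σx = 73.9, Σy = 431.3, Σx² = 926.11, Σy² = 32217.07, Σxy = 5296.21
nΣxy − ΣxΣy = 31777.26 − 31873.07 = -95.81
nΣx² − (Σx)² = 5556.66 − 5461.21 = 95.45; nΣy² − (Σy)² = 193302.42 − 186019.69 = 7282.73
r = -95.81 / √(95.45 × 7282.73) = -95.81 / 833.7485 ≈ -0.1149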